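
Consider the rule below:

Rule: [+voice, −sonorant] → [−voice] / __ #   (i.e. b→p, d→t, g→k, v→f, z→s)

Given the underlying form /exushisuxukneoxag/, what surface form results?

/g/ is a voiced obstruent in word-final position, so it devoices to [k].
Surface form: [exushisuxukneoxak].

exushisuxukneoxak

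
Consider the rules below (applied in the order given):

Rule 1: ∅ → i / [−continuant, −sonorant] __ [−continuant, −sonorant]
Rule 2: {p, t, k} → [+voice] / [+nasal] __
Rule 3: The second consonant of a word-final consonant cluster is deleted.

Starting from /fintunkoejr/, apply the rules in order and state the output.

Rule 1 (stop-cluster i-epenthesis): no segment meets the environment; /fintunkoejr/ is unchanged.
Rule 2 (post-nasal voicing): /t/ is a voiceless stop immediately after the nasal /n/, so it voices to [d]. /k/ is a voiceless stop immediately after the nasal /n/, so it voices to [g]. /fintunkoejr/ → findungoejr.
Rule 3 (final cluster simplification): /r/ is the second consonant of a word-final cluster /jr/, so it deletes. /findungoejr/ → findungoej.

findungoej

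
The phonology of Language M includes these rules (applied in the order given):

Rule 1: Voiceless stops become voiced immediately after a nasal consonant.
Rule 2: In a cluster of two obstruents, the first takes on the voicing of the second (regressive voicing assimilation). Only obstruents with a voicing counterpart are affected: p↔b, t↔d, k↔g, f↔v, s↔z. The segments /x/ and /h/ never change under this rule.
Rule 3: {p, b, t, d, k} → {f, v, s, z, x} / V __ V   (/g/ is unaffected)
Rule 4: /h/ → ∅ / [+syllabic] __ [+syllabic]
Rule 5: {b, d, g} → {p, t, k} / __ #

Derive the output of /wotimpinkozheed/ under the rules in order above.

wosimbingosheet

Rule 1 (post-nasal voicing): /p/ is a voiceless stop immediately after the nasal /m/, so it voices to [b]. /k/ is a voiceless stop immediately after the nasal /n/, so it voices to [g]. /wotimpinkozheed/ → wotimbingozheed.
Rule 2 (regressive voicing assimilation): /z/ precedes the voiceless obstruent /h/, so it devoices to [s] by assimilation. /wotimbingozheed/ → wotimbingosheed.
Rule 3 (intervocalic spirantization): /t/ is a stop between vowels /o/ and /i/, so it spirantizes to the fricative [s]. /wotimbingosheed/ → wosimbingosheed.
Rule 4 (intervocalic h-deletion): no segment meets the environment; /wosimbingosheed/ is unchanged.
Rule 5 (final devoicing): /d/ is a voiced stop in word-final position, so it devoices to [t]. /wosimbingosheed/ → wosimbingosheet.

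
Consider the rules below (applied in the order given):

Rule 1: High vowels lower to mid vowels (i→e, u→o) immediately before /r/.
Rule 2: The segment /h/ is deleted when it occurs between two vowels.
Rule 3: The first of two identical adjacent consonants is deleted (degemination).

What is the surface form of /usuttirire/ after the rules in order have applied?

Rule 1 (pre-rhotic lowering): /i/ is a high vowel immediately before /r/, so it lowers to [e]. /i/ is a high vowel immediately before /r/, so it lowers to [e]. /usuttirire/ → usutterere.
Rule 2 (intervocalic h-deletion): no segment meets the environment; /usutterere/ is unchanged.
Rule 3 (degemination): /tt/ is a geminate; the first /t/ deletes. /usutterere/ → usuterere.

usuterere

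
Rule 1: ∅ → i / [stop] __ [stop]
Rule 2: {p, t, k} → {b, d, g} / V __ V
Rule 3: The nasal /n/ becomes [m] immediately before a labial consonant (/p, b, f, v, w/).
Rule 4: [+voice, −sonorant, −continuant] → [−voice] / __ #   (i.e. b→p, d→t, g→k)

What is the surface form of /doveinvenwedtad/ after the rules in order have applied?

doveimvemwedidat

Rule 1 (stop-cluster i-epenthesis): /d/ and /t/ form a stop–stop cluster, so [i] is inserted between them. /doveinvenwedtad/ → doveinvenweditad.
Rule 2 (intervocalic voicing): /t/ is a voiceless stop between vowels /i/ and /a/, so it voices to [d]. /doveinvenweditad/ → doveinvenwedidad.
Rule 3 (nasal place assimilation): /n/ precedes the labial consonant /v/, so it assimilates in place to [m]. /n/ precedes the labial consonant /w/, so it assimilates in place to [m]. /doveinvenwedidad/ → doveimvemwedidad.
Rule 4 (final devoicing): /d/ is a voiced stop in word-final position, so it devoices to [t]. /doveimvemwedidad/ → doveimvemwedidat.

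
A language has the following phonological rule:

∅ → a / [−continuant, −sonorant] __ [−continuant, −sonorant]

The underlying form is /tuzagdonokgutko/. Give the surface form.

/g/ and /d/ form a stop–stop cluster, so [a] is inserted between them.
/k/ and /g/ form a stop–stop cluster, so [a] is inserted between them.
/t/ and /k/ form a stop–stop cluster, so [a] is inserted between them.
Surface form: [tuzagadonokagutako].

tuzagadonokagutako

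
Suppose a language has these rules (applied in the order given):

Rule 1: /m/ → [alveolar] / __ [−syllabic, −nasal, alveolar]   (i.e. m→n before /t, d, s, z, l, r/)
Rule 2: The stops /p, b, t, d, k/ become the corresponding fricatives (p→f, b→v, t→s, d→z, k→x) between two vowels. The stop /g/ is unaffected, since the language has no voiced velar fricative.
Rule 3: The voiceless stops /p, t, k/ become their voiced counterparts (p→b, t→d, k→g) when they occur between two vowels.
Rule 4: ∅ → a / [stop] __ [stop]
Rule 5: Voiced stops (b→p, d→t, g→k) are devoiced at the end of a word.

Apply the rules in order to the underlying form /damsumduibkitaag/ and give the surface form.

dansunduibakisaak

Rule 1 (nasal place assimilation): /m/ precedes the alveolar consonant /s/, so it assimilates in place to [n]. /m/ precedes the alveolar consonant /d/, so it assimilates in place to [n]. /damsumduibkitaag/ → dansunduibkitaag.
Rule 2 (intervocalic spirantization): /t/ is a stop between vowels /i/ and /a/, so it spirantizes to the fricative [s]. /dansunduibkitaag/ → dansunduibkisaag.
Rule 3 (intervocalic voicing): no segment meets the environment; /dansunduibkisaag/ is unchanged.
Rule 4 (stop-cluster a-epenthesis): /b/ and /k/ form a stop–stop cluster, so [a] is inserted between them. /dansunduibkisaag/ → dansunduibakisaag.
Rule 5 (final devoicing): /g/ is a voiced stop in word-final position, so it devoices to [k]. /dansunduibakisaag/ → dansunduibakisaak.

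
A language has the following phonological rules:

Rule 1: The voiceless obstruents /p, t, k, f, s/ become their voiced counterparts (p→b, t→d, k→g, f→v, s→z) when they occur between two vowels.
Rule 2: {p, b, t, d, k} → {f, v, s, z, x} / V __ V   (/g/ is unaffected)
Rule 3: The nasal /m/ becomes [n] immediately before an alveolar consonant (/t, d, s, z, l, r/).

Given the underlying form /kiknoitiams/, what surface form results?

Rule 1 (intervocalic voicing): /t/ is a voiceless obstruent between vowels /i/ and /i/, so it voices to [d]. /kiknoitiams/ → kiknoidiams.
Rule 2 (intervocalic spirantization): /d/ is a stop between vowels /i/ and /i/, so it spirantizes to the fricative [z]. /kiknoidiams/ → kiknoiziams.
Rule 3 (nasal place assimilation): /m/ precedes the alveolar consonant /s/, so it assimilates in place to [n]. /kiknoiziams/ → kiknoizians.

kiknoizians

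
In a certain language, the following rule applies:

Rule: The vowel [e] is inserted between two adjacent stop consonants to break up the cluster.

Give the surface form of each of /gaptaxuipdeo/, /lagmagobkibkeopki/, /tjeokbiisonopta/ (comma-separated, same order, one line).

gapetaxuipedeo, lagmagobekibekeopeki, tjeokebiisonopeta

/gaptaxuipdeo/: /p/ and /t/ form a stop–stop cluster, so [e] is inserted between them. /p/ and /d/ form a stop–stop cluster, so [e] is inserted between them. → [gapetaxuipedeo].
/lagmagobkibkeopki/: /b/ and /k/ form a stop–stop cluster, so [e] is inserted between them. /b/ and /k/ form a stop–stop cluster, so [e] is inserted between them. /p/ and /k/ form a stop–stop cluster, so [e] is inserted between them. → [lagmagobekibekeopeki].
/tjeokbiisonopta/: /k/ and /b/ form a stop–stop cluster, so [e] is inserted between them. /p/ and /t/ form a stop–stop cluster, so [e] is inserted between them. → [tjeokebiisonopeta].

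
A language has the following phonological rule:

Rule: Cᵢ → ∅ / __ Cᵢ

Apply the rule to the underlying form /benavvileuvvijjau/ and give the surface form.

/vv/ is a geminate; the first /v/ deletes.
/vv/ is a geminate; the first /v/ deletes.
/jj/ is a geminate; the first /j/ deletes.
The other instances of /b/, /n/, /v/, /l/, /j/ do not occur in the required environment and remain unchanged.
Surface form: [benavileuvijau].

benavileuvijau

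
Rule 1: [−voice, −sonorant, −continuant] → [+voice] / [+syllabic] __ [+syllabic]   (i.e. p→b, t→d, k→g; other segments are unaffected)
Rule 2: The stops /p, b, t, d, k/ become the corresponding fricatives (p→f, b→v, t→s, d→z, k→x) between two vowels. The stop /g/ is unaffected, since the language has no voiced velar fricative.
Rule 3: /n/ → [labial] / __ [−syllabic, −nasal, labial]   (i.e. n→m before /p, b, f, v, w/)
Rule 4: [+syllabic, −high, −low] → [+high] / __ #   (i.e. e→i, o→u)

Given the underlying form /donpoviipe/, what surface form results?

Rule 1 (intervocalic voicing): /p/ is a voiceless stop between vowels /i/ and /e/, so it voices to [b]. /donpoviipe/ → donpoviibe.
Rule 2 (intervocalic spirantization): /b/ is a stop between vowels /i/ and /e/, so it spirantizes to the fricative [v]. /donpoviibe/ → donpoviive.
Rule 3 (nasal place assimilation): /n/ precedes the labial consonant /p/, so it assimilates in place to [m]. /donpoviive/ → dompoviive.
Rule 4 (final vowel raising): /e/ is a mid vowel in word-final position, so it raises to [i]. /dompoviive/ → dompoviivi.

dompoviivi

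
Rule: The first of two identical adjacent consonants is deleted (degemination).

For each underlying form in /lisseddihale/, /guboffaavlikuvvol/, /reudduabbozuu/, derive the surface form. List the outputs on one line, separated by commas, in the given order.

/lisseddihale/: /ss/ is a geminate; the first /s/ deletes. /dd/ is a geminate; the first /d/ deletes. → [lisedihale].
/guboffaavlikuvvol/: /ff/ is a geminate; the first /f/ deletes. /vv/ is a geminate; the first /v/ deletes. → [gubofaavlikuvol].
/reudduabbozuu/: /dd/ is a geminate; the first /d/ deletes. /bb/ is a geminate; the first /b/ deletes. → [reuduabozuu].

lisedihale, gubofaavlikuvol, reuduabozuu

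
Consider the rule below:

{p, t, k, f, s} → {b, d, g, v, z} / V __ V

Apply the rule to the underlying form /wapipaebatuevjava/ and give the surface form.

wabibaebaduevjava

/p/ is a voiceless obstruent between vowels /a/ and /i/, so it voices to [b].
/p/ is a voiceless obstruent between vowels /i/ and /a/, so it voices to [b].
/t/ is a voiceless obstruent between vowels /a/ and /u/, so it voices to [d].
Surface form: [wabibaebaduevjava].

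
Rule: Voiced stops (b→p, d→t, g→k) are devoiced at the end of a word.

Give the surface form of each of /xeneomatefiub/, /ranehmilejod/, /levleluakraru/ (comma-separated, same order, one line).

/xeneomatefiub/: /b/ is a voiced stop in word-final position, so it devoices to [p]. → [xeneomatefiup].
/ranehmilejod/: /d/ is a voiced stop in word-final position, so it devoices to [t]. → [ranehmilejot].
/levleluakraru/: the rule's environment is not met; surfaces unchanged as [levleluakraru].

xeneomatefiup, ranehmilejot, levleluakraru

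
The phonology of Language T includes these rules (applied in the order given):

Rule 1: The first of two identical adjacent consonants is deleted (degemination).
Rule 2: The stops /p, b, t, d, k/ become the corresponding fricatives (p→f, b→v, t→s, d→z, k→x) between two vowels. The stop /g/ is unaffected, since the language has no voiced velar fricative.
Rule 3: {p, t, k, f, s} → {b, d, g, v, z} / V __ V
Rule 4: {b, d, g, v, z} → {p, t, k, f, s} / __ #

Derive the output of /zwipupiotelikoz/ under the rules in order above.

zwivuviozelixos

Rule 1 (degemination): no segment meets the environment; /zwipupiotelikoz/ is unchanged.
Rule 2 (intervocalic spirantization): /p/ is a stop between vowels /i/ and /u/, so it spirantizes to the fricative [f]. /p/ is a stop between vowels /u/ and /i/, so it spirantizes to the fricative [f]. /t/ is a stop between vowels /o/ and /e/, so it spirantizes to the fricative [s]. /k/ is a stop between vowels /i/ and /o/, so it spirantizes to the fricative [x]. /zwipupiotelikoz/ → zwifufioselixoz.
Rule 3 (intervocalic voicing): /f/ is a voiceless obstruent between vowels /i/ and /u/, so it voices to [v]. /f/ is a voiceless obstruent between vowels /u/ and /i/, so it voices to [v]. /s/ is a voiceless obstruent between vowels /o/ and /e/, so it voices to [z]. /zwifufioselixoz/ → zwivuviozelixoz.
Rule 4 (final devoicing): /z/ is a voiced obstruent in word-final position, so it devoices to [s]. /zwivuviozelixoz/ → zwivuviozelixos.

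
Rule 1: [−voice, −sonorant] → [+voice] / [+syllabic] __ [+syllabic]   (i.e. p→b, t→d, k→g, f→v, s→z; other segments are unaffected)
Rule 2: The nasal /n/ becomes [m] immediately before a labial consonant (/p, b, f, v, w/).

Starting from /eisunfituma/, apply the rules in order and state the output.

Rule 1 (intervocalic voicing): /s/ is a voiceless obstruent between vowels /i/ and /u/, so it voices to [z]. /t/ is a voiceless obstruent between vowels /i/ and /u/, so it voices to [d]. /eisunfituma/ → eizunfiduma.
Rule 2 (nasal place assimilation): /n/ precedes the labial consonant /f/, so it assimilates in place to [m]. /eizunfiduma/ → eizumfiduma.

eizumfiduma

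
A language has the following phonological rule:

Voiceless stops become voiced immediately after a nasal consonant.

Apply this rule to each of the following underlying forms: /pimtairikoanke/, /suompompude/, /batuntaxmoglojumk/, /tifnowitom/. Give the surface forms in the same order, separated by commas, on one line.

/pimtairikoanke/: /t/ is a voiceless stop immediately after the nasal /m/, so it voices to [d]. /k/ is a voiceless stop immediately after the nasal /n/, so it voices to [g]. → [pimdairikoange].
/suompompude/: /p/ is a voiceless stop immediately after the nasal /m/, so it voices to [b]. /p/ is a voiceless stop immediately after the nasal /m/, so it voices to [b]. → [suombombude].
/batuntaxmoglojumk/: /t/ is a voiceless stop immediately after the nasal /n/, so it voices to [d]. /k/ is a voiceless stop immediately after the nasal /m/, so it voices to [g]. → [batundaxmoglojumg].
/tifnowitom/: the rule's environment is not met; surfaces unchanged as [tifnowitom].

pimdairikoange, suombombude, batundaxmoglojumg, tifnowitom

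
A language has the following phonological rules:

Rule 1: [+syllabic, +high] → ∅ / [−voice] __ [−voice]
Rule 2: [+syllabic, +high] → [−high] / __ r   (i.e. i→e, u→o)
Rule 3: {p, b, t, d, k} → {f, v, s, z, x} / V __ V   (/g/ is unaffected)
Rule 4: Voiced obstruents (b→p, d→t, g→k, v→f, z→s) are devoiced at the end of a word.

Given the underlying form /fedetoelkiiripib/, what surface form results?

Rule 1 (high vowel syncope): no segment meets the environment; /fedetoelkiiripib/ is unchanged.
Rule 2 (pre-rhotic lowering): /i/ is a high vowel immediately before /r/, so it lowers to [e]. /fedetoelkiiripib/ → fedetoelkieripib.
Rule 3 (intervocalic spirantization): /d/ is a stop between vowels /e/ and /e/, so it spirantizes to the fricative [z]. /t/ is a stop between vowels /e/ and /o/, so it spirantizes to the fricative [s]. /p/ is a stop between vowels /i/ and /i/, so it spirantizes to the fricative [f]. /fedetoelkieripib/ → fezesoelkierifib.
Rule 4 (final devoicing): /b/ is a voiced obstruent in word-final position, so it devoices to [p]. /fezesoelkierifib/ → fezesoelkierifip.

fezesoelkierifip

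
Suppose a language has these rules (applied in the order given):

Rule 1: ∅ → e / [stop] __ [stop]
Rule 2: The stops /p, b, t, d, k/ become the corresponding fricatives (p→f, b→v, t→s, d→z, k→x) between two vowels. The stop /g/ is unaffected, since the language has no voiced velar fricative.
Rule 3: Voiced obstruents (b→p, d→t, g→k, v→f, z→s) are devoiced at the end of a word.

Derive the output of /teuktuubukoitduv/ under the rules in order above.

teuxesuuvuxoisezuf

Rule 1 (stop-cluster e-epenthesis): /k/ and /t/ form a stop–stop cluster, so [e] is inserted between them. /t/ and /d/ form a stop–stop cluster, so [e] is inserted between them. /teuktuubukoitduv/ → teuketuubukoiteduv.
Rule 2 (intervocalic spirantization): /k/ is a stop between vowels /u/ and /e/, so it spirantizes to the fricative [x]. /t/ is a stop between vowels /e/ and /u/, so it spirantizes to the fricative [s]. /b/ is a stop between vowels /u/ and /u/, so it spirantizes to the fricative [v]. /k/ is a stop between vowels /u/ and /o/, so it spirantizes to the fricative [x]. /t/ is a stop between vowels /i/ and /e/, so it spirantizes to the fricative [s]. /d/ is a stop between vowels /e/ and /u/, so it spirantizes to the fricative [z]. /teuketuubukoiteduv/ → teuxesuuvuxoisezuv.
Rule 3 (final devoicing): /v/ is a voiced obstruent in word-final position, so it devoices to [f]. /teuxesuuvuxoisezuv/ → teuxesuuvuxoisezuf.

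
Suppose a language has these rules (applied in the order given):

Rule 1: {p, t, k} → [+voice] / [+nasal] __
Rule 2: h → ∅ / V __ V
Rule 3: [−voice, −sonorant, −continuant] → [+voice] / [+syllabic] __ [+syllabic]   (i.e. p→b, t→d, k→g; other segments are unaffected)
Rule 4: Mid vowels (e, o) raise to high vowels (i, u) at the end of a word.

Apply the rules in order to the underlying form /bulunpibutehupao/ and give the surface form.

bulunbibudeubau

Rule 1 (post-nasal voicing): /p/ is a voiceless stop immediately after the nasal /n/, so it voices to [b]. /bulunpibutehupao/ → bulunbibutehupao.
Rule 2 (intervocalic h-deletion): /h/ occurs between vowels /e/ and /u/, so it deletes. /bulunbibutehupao/ → bulunbibuteupao.
Rule 3 (intervocalic voicing): /t/ is a voiceless stop between vowels /u/ and /e/, so it voices to [d]. /p/ is a voiceless stop between vowels /u/ and /a/, so it voices to [b]. /bulunbibuteupao/ → bulunbibudeubao.
Rule 4 (final vowel raising): /o/ is a mid vowel in word-final position, so it raises to [u]. /bulunbibudeubao/ → bulunbibudeubau.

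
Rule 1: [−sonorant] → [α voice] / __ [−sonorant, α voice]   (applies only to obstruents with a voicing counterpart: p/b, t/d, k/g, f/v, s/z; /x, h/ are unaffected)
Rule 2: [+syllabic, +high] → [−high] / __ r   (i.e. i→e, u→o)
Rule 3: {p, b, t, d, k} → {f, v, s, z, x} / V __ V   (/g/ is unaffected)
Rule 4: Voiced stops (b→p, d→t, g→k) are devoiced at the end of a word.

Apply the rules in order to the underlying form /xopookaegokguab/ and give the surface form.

Rule 1 (regressive voicing assimilation): /k/ precedes the voiced obstruent /g/, so it voices to [g] by assimilation. /xopookaegokguab/ → xopookaegogguab.
Rule 2 (pre-rhotic lowering): no segment meets the environment; /xopookaegogguab/ is unchanged.
Rule 3 (intervocalic spirantization): /p/ is a stop between vowels /o/ and /o/, so it spirantizes to the fricative [f]. /k/ is a stop between vowels /o/ and /a/, so it spirantizes to the fricative [x]. /xopookaegogguab/ → xofooxaegogguab.
Rule 4 (final devoicing): /b/ is a voiced stop in word-final position, so it devoices to [p]. /xofooxaegogguab/ → xofooxaegogguap.

xofooxaegogguap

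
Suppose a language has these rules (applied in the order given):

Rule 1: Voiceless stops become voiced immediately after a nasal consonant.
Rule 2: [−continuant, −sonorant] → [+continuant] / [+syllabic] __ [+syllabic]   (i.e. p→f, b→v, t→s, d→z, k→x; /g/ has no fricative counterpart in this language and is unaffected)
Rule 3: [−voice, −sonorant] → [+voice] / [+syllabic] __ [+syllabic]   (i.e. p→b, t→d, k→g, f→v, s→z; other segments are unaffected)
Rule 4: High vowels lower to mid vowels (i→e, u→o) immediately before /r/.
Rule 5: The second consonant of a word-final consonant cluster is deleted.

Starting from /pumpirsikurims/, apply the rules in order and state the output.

Rule 1 (post-nasal voicing): /p/ is a voiceless stop immediately after the nasal /m/, so it voices to [b]. /pumpirsikurims/ → pumbirsikurims.
Rule 2 (intervocalic spirantization): /k/ is a stop between vowels /i/ and /u/, so it spirantizes to the fricative [x]. /pumbirsikurims/ → pumbirsixurims.
Rule 3 (intervocalic voicing): no segment meets the environment; /pumbirsixurims/ is unchanged.
Rule 4 (pre-rhotic lowering): /i/ is a high vowel immediately before /r/, so it lowers to [e]. /u/ is a high vowel immediately before /r/, so it lowers to [o]. /pumbirsixurims/ → pumbersixorims.
Rule 5 (final cluster simplification): /s/ is the second consonant of a word-final cluster /ms/, so it deletes. /pumbersixorims/ → pumbersixorim.

pumbersixorim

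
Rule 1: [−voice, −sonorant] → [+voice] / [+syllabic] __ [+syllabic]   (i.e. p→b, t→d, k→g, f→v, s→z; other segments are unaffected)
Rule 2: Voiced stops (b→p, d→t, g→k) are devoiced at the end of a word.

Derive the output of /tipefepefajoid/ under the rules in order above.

tibevebevajoit

Rule 1 (intervocalic voicing): /p/ is a voiceless obstruent between vowels /i/ and /e/, so it voices to [b]. /f/ is a voiceless obstruent between vowels /e/ and /e/, so it voices to [v]. /p/ is a voiceless obstruent between vowels /e/ and /e/, so it voices to [b]. /f/ is a voiceless obstruent between vowels /e/ and /a/, so it voices to [v]. /tipefepefajoid/ → tibevebevajoid.
Rule 2 (final devoicing): /d/ is a voiced stop in word-final position, so it devoices to [t]. /tibevebevajoid/ → tibevebevajoit.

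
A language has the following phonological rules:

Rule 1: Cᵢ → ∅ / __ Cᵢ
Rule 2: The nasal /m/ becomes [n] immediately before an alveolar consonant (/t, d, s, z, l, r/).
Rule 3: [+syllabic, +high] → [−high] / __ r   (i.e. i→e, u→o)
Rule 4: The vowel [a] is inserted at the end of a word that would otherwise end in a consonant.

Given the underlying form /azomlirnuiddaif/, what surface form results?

Rule 1 (degemination): /dd/ is a geminate; the first /d/ deletes. /azomlirnuiddaif/ → azomlirnuidaif.
Rule 2 (nasal place assimilation): /m/ precedes the alveolar consonant /l/, so it assimilates in place to [n]. /azomlirnuidaif/ → azonlirnuidaif.
Rule 3 (pre-rhotic lowering): /i/ is a high vowel immediately before /r/, so it lowers to [e]. /azonlirnuidaif/ → azonlernuidaif.
Rule 4 (final a-epenthesis): the form ends in the consonant /f/, so [a] is inserted word-finally. /azonlernuidaif/ → azonlernuidaifa.

azonlernuidaifa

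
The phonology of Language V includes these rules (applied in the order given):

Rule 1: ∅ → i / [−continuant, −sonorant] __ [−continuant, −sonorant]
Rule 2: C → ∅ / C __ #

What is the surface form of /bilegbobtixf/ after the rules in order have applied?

bilegibobitix

Rule 1 (stop-cluster i-epenthesis): /g/ and /b/ form a stop–stop cluster, so [i] is inserted between them. /b/ and /t/ form a stop–stop cluster, so [i] is inserted between them. /bilegbobtixf/ → bilegibobitixf.
Rule 2 (final cluster simplification): /f/ is the second consonant of a word-final cluster /xf/, so it deletes. /bilegibobitixf/ → bilegibobitix.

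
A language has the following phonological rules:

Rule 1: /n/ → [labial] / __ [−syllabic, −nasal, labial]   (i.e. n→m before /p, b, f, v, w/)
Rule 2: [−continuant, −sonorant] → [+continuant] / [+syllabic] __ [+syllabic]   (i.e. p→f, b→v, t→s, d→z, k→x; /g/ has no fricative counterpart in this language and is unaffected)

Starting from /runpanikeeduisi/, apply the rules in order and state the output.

Rule 1 (nasal place assimilation): /n/ precedes the labial consonant /p/, so it assimilates in place to [m]. /runpanikeeduisi/ → rumpanikeeduisi.
Rule 2 (intervocalic spirantization): /k/ is a stop between vowels /i/ and /e/, so it spirantizes to the fricative [x]. /d/ is a stop between vowels /e/ and /u/, so it spirantizes to the fricative [z]. /rumpanikeeduisi/ → rumpanixeezuisi.

rumpanixeezuisi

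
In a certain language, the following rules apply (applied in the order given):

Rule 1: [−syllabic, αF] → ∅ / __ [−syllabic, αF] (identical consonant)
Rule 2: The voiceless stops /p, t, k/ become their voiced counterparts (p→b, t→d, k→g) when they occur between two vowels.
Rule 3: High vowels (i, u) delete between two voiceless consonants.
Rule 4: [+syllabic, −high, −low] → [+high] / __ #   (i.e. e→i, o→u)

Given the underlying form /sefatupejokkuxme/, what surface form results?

Rule 1 (degemination): /kk/ is a geminate; the first /k/ deletes. /sefatupejokkuxme/ → sefatupejokuxme.
Rule 2 (intervocalic voicing): /t/ is a voiceless stop between vowels /a/ and /u/, so it voices to [d]. /p/ is a voiceless stop between vowels /u/ and /e/, so it voices to [b]. /k/ is a voiceless stop between vowels /o/ and /u/, so it voices to [g]. /sefatupejokuxme/ → sefadubejoguxme.
Rule 3 (high vowel syncope): no segment meets the environment; /sefadubejoguxme/ is unchanged.
Rule 4 (final vowel raising): /e/ is a mid vowel in word-final position, so it raises to [i]. /sefadubejoguxme/ → sefadubejoguxmi.

sefadubejoguxmi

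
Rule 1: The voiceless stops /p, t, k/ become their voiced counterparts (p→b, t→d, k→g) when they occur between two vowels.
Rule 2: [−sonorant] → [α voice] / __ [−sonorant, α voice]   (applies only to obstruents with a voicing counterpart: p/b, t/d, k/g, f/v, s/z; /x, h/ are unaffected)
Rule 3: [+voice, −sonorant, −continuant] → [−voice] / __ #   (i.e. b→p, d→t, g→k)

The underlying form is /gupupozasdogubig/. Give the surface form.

gububozazdogubik

Rule 1 (intervocalic voicing): /p/ is a voiceless stop between vowels /u/ and /u/, so it voices to [b]. /p/ is a voiceless stop between vowels /u/ and /o/, so it voices to [b]. /gupupozasdogubig/ → gububozasdogubig.
Rule 2 (regressive voicing assimilation): /s/ precedes the voiced obstruent /d/, so it voices to [z] by assimilation. /gububozasdogubig/ → gububozazdogubig.
Rule 3 (final devoicing): /g/ is a voiced stop in word-final position, so it devoices to [k]. /gububozazdogubig/ → gububozazdogubik.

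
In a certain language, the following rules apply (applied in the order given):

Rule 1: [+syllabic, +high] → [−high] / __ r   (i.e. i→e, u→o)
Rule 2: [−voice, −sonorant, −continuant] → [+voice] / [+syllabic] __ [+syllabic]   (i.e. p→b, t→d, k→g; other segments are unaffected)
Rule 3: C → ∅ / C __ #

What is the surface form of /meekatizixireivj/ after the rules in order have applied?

meegadizixereiv

Rule 1 (pre-rhotic lowering): /i/ is a high vowel immediately before /r/, so it lowers to [e]. /meekatizixireivj/ → meekatizixereivj.
Rule 2 (intervocalic voicing): /k/ is a voiceless stop between vowels /e/ and /a/, so it voices to [g]. /t/ is a voiceless stop between vowels /a/ and /i/, so it voices to [d]. /meekatizixereivj/ → meegadizixereivj.
Rule 3 (final cluster simplification): /j/ is the second consonant of a word-final cluster /vj/, so it deletes. /meegadizixereivj/ → meegadizixereiv.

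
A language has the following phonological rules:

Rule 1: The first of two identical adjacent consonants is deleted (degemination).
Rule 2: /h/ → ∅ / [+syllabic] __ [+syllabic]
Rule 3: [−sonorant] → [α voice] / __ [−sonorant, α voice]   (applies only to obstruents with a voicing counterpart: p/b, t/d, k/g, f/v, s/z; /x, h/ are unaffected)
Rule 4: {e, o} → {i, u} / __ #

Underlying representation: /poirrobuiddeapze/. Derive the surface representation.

poirobuideabzi

Rule 1 (degemination): /rr/ is a geminate; the first /r/ deletes. /dd/ is a geminate; the first /d/ deletes. /poirrobuiddeapze/ → poirobuideapze.
Rule 2 (intervocalic h-deletion): no segment meets the environment; /poirobuideapze/ is unchanged.
Rule 3 (regressive voicing assimilation): /p/ precedes the voiced obstruent /z/, so it voices to [b] by assimilation. /poirobuideapze/ → poirobuideabze.
Rule 4 (final vowel raising): /e/ is a mid vowel in word-final position, so it raises to [i]. /poirobuideabze/ → poirobuideabzi.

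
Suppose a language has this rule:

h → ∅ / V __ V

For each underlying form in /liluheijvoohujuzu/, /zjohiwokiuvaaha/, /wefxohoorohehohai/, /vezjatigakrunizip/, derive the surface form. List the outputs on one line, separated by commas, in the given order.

lilueijvooujuzu, zjoiwokiuvaaa, wefxoooroeoai, vezjatigakrunizip

/liluheijvoohujuzu/: /h/ occurs between vowels /u/ and /e/, so it deletes. /h/ occurs between vowels /o/ and /u/, so it deletes. → [lilueijvooujuzu].
/zjohiwokiuvaaha/: /h/ occurs between vowels /o/ and /i/, so it deletes. /h/ occurs between vowels /a/ and /a/, so it deletes. → [zjoiwokiuvaaa].
/wefxohoorohehohai/: /h/ occurs between vowels /o/ and /o/, so it deletes. /h/ occurs between vowels /o/ and /e/, so it deletes. /h/ occurs between vowels /e/ and /o/, so it deletes. /h/ occurs between vowels /o/ and /a/, so it deletes. → [wefxoooroeoai].
/vezjatigakrunizip/: the rule's environment is not met; surfaces unchanged as [vezjatigakrunizip].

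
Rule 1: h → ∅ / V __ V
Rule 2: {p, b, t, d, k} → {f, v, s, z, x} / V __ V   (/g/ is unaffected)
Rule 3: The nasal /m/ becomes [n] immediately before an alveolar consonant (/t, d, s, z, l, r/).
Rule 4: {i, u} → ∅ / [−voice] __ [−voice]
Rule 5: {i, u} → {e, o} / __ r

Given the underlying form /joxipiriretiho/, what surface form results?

Rule 1 (intervocalic h-deletion): /h/ occurs between vowels /i/ and /o/, so it deletes. /joxipiriretiho/ → joxipiriretio.
Rule 2 (intervocalic spirantization): /p/ is a stop between vowels /i/ and /i/, so it spirantizes to the fricative [f]. /t/ is a stop between vowels /e/ and /i/, so it spirantizes to the fricative [s]. /joxipiriretio/ → joxifiriresio.
Rule 3 (nasal place assimilation): no segment meets the environment; /joxifiriresio/ is unchanged.
Rule 4 (high vowel syncope): /i/ is a high vowel flanked by voiceless consonants /x/ and /f/, so it deletes. /joxifiriresio/ → joxfiriresio.
Rule 5 (pre-rhotic lowering): /i/ is a high vowel immediately before /r/, so it lowers to [e]. /i/ is a high vowel immediately before /r/, so it lowers to [e]. /joxfiriresio/ → joxfereresio.

joxfereresio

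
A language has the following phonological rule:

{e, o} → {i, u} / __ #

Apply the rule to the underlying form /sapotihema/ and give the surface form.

sapotihema

No segment of /sapotihema/ meets the structural description of the rule, so the form surfaces unchanged.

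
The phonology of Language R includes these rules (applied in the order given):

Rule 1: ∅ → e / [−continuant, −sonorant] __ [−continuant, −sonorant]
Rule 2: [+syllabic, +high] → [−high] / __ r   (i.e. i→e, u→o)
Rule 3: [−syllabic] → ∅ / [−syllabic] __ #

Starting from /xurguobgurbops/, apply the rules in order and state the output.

xorguobegorbop

Rule 1 (stop-cluster e-epenthesis): /b/ and /g/ form a stop–stop cluster, so [e] is inserted between them. /xurguobgurbops/ → xurguobegurbops.
Rule 2 (pre-rhotic lowering): /u/ is a high vowel immediately before /r/, so it lowers to [o]. /u/ is a high vowel immediately before /r/, so it lowers to [o]. /xurguobegurbops/ → xorguobegorbops.
Rule 3 (final cluster simplification): /s/ is the second consonant of a word-final cluster /ps/, so it deletes. /xorguobegorbops/ → xorguobegorbop.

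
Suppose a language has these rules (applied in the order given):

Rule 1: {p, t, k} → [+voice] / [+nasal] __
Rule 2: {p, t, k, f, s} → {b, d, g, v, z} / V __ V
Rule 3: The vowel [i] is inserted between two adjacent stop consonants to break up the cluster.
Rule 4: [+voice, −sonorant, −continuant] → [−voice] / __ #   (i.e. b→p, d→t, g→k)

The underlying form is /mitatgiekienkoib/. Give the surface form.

midatigiegiengoip

Rule 1 (post-nasal voicing): /k/ is a voiceless stop immediately after the nasal /n/, so it voices to [g]. /mitatgiekienkoib/ → mitatgiekiengoib.
Rule 2 (intervocalic voicing): /t/ is a voiceless obstruent between vowels /i/ and /a/, so it voices to [d]. /k/ is a voiceless obstruent between vowels /e/ and /i/, so it voices to [g]. /mitatgiekiengoib/ → midatgiegiengoib.
Rule 3 (stop-cluster i-epenthesis): /t/ and /g/ form a stop–stop cluster, so [i] is inserted between them. /midatgiegiengoib/ → midatigiegiengoib.
Rule 4 (final devoicing): /b/ is a voiced stop in word-final position, so it devoices to [p]. /midatigiegiengoib/ → midatigiegiengoip.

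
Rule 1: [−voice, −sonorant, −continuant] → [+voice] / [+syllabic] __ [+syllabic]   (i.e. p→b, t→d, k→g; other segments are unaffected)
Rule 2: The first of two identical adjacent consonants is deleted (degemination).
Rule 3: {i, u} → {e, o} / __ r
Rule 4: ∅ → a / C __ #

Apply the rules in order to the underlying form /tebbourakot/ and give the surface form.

Rule 1 (intervocalic voicing): /k/ is a voiceless stop between vowels /a/ and /o/, so it voices to [g]. /tebbourakot/ → tebbouragot.
Rule 2 (degemination): /bb/ is a geminate; the first /b/ deletes. /tebbouragot/ → tebouragot.
Rule 3 (pre-rhotic lowering): /u/ is a high vowel immediately before /r/, so it lowers to [o]. /tebouragot/ → tebooragot.
Rule 4 (final a-epenthesis): the form ends in the consonant /t/, so [a] is inserted word-finally. /tebooragot/ → tebooragota.

tebooragota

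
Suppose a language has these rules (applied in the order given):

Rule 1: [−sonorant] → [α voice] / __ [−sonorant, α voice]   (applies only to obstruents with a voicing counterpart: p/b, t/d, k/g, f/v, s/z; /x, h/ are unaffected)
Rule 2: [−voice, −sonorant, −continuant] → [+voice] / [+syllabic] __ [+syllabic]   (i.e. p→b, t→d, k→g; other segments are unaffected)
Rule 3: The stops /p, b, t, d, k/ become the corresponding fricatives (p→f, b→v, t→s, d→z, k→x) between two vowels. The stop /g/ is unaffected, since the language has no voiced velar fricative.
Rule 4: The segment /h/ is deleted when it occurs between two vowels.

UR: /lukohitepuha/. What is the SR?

Rule 1 (regressive voicing assimilation): no segment meets the environment; /lukohitepuha/ is unchanged.
Rule 2 (intervocalic voicing): /k/ is a voiceless stop between vowels /u/ and /o/, so it voices to [g]. /t/ is a voiceless stop between vowels /i/ and /e/, so it voices to [d]. /p/ is a voiceless stop between vowels /e/ and /u/, so it voices to [b]. /lukohitepuha/ → lugohidebuha.
Rule 3 (intervocalic spirantization): /d/ is a stop between vowels /i/ and /e/, so it spirantizes to the fricative [z]. /b/ is a stop between vowels /e/ and /u/, so it spirantizes to the fricative [v]. /lugohidebuha/ → lugohizevuha.
Rule 4 (intervocalic h-deletion): /h/ occurs between vowels /o/ and /i/, so it deletes. /h/ occurs between vowels /u/ and /a/, so it deletes. /lugohizevuha/ → lugoizevua.

lugoizevua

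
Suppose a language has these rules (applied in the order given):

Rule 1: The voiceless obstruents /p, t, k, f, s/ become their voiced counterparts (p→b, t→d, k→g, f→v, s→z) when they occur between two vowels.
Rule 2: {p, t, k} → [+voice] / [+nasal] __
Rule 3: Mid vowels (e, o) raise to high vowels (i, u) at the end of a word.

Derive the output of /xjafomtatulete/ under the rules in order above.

Rule 1 (intervocalic voicing): /f/ is a voiceless obstruent between vowels /a/ and /o/, so it voices to [v]. /t/ is a voiceless obstruent between vowels /a/ and /u/, so it voices to [d]. /t/ is a voiceless obstruent between vowels /e/ and /e/, so it voices to [d]. /xjafomtatulete/ → xjavomtadulede.
Rule 2 (post-nasal voicing): /t/ is a voiceless stop immediately after the nasal /m/, so it voices to [d]. /xjavomtadulede/ → xjavomdadulede.
Rule 3 (final vowel raising): /e/ is a mid vowel in word-final position, so it raises to [i]. /xjavomdadulede/ → xjavomdaduledi.

xjavomdaduledi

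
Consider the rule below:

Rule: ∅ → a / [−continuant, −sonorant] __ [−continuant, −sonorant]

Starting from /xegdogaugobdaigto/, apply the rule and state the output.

/g/ and /d/ form a stop–stop cluster, so [a] is inserted between them.
/b/ and /d/ form a stop–stop cluster, so [a] is inserted between them.
/g/ and /t/ form a stop–stop cluster, so [a] is inserted between them.
Surface form: [xegadogaugobadaigato].

xegadogaugobadaigato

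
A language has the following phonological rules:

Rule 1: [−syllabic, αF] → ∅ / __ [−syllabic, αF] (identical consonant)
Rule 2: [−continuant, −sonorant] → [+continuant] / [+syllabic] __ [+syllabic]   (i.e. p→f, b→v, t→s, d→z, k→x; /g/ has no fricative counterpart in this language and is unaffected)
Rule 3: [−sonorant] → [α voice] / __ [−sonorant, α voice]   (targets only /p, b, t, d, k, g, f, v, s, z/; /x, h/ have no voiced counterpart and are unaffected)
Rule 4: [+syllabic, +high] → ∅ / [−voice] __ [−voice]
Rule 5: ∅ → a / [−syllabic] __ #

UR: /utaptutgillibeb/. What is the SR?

usaptudgiliveba

Rule 1 (degemination): /ll/ is a geminate; the first /l/ deletes. /utaptutgillibeb/ → utaptutgilibeb.
Rule 2 (intervocalic spirantization): /t/ is a stop between vowels /u/ and /a/, so it spirantizes to the fricative [s]. /b/ is a stop between vowels /i/ and /e/, so it spirantizes to the fricative [v]. /utaptutgilibeb/ → usaptutgiliveb.
Rule 3 (regressive voicing assimilation): /t/ precedes the voiced obstruent /g/, so it voices to [d] by assimilation. /usaptutgiliveb/ → usaptudgiliveb.
Rule 4 (high vowel syncope): no segment meets the environment; /usaptudgiliveb/ is unchanged.
Rule 5 (final a-epenthesis): the form ends in the consonant /b/, so [a] is inserted word-finally. /usaptudgiliveb/ → usaptudgiliveba.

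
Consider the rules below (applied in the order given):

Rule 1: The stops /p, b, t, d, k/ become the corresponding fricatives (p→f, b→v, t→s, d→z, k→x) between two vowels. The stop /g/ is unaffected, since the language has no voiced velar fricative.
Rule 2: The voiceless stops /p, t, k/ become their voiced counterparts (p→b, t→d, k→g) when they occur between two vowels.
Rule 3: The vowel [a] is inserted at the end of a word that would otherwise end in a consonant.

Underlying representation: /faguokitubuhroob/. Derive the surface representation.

Rule 1 (intervocalic spirantization): /k/ is a stop between vowels /o/ and /i/, so it spirantizes to the fricative [x]. /t/ is a stop between vowels /i/ and /u/, so it spirantizes to the fricative [s]. /b/ is a stop between vowels /u/ and /u/, so it spirantizes to the fricative [v]. /faguokitubuhroob/ → faguoxisuvuhroob.
Rule 2 (intervocalic voicing): no segment meets the environment; /faguoxisuvuhroob/ is unchanged.
Rule 3 (final a-epenthesis): the form ends in the consonant /b/, so [a] is inserted word-finally. /faguoxisuvuhroob/ → faguoxisuvuhrooba.

faguoxisuvuhrooba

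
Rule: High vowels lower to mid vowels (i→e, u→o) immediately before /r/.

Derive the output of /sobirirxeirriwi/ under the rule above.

/i/ is a high vowel immediately before /r/, so it lowers to [e].
/i/ is a high vowel immediately before /r/, so it lowers to [e].
/i/ is a high vowel immediately before /r/, so it lowers to [e].
Surface form: [sobererxeerriwi].

sobererxeerriwi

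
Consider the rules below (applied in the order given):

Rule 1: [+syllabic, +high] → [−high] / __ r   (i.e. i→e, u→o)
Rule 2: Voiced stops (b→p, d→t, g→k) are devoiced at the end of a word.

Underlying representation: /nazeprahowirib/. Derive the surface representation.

Rule 1 (pre-rhotic lowering): /i/ is a high vowel immediately before /r/, so it lowers to [e]. /nazeprahowirib/ → nazeprahowerib.
Rule 2 (final devoicing): /b/ is a voiced stop in word-final position, so it devoices to [p]. /nazeprahowerib/ → nazeprahowerip.

nazeprahowerip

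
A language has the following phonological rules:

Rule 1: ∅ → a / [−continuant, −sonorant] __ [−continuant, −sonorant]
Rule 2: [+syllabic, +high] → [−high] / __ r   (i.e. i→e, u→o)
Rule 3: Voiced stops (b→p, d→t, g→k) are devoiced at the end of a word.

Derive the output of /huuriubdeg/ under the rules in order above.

huoriubadek

Rule 1 (stop-cluster a-epenthesis): /b/ and /d/ form a stop–stop cluster, so [a] is inserted between them. /huuriubdeg/ → huuriubadeg.
Rule 2 (pre-rhotic lowering): /u/ is a high vowel immediately before /r/, so it lowers to [o]. /huuriubadeg/ → huoriubadeg.
Rule 3 (final devoicing): /g/ is a voiced stop in word-final position, so it devoices to [k]. /huoriubadeg/ → huoriubadek.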